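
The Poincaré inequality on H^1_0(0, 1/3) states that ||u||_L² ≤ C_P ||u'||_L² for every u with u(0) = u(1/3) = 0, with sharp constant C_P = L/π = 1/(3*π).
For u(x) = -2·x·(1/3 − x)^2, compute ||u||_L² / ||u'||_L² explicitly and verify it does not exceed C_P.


||u||_L² / ||u'||_L² = sqrt(14)/42 < C_P = 1/(3*π).

u(x) = -2·x·(1/3 − x)^2, so u'(x) = -6*x^2 + 8*x/3 - 2/9.
u(x) = -2·x·(1/3 − x)^2 vanishes at x = 0 and x = 1/3, so u ∈ H^1_0(0, 1/3). Differentiate via the product rule and integrate the resulting polynomials term by term.
  ∫_0^1/3 u² dx = ∫_0^1/3 (4*x^6 - 16*x^5/3 + 8*x^4/3 - 16*x^3/27 + 4*x^2/81) dx. Term by term:
    ∫_0^1/3 4*x^6 dx = 4/15309;  ∫_0^1/3 -16*x^5/3 dx = -8/6561;  ∫_0^1/3 8*x^4/3 dx = 8/3645;
    ∫_0^1/3 -16*x^3/27 dx = -4/2187;  ∫_0^1/3 4*x^2/81 dx = 4/6561.
  Sum: 4/15309 − 8/6561 + 8/3645 − 4/2187 + 4/6561 = 4/229635.
  ∫_0^1/3 (u')² dx = ∫_0^1/3 (36*x^4 - 32*x^3 + 88*x^2/9 - 32*x/27 + 4/81) dx. Term by term:
    ∫_0^1/3 36*x^4 dx = 4/135;  ∫_0^1/3 -32*x^3 dx = -8/81;  ∫_0^1/3 88*x^2/9 dx = 88/729;
    ∫_0^1/3 -32*x/27 dx = -16/243;  ∫_0^1/3 4/81 dx = 4/243.
  Sum: 4/135 − 8/81 + 88/729 − 16/243 + 4/243 = 8/3645.
∫_0^1/3 u² dx = 4/229635, so ||u||_L² = 2*sqrt(35)/2835.
∫_0^1/3 (u')² dx = 8/3645, so ||u'||_L² = 2*sqrt(10)/135.
Ratio ||u||_L² / ||u'||_L² = sqrt(14)/42.
Sharp Poincaré constant on H^1_0(0, 1/3) is C_P = L/π = 1/(3*π), achieved by sin(3*π·x).
A polynomial bump cannot attain the sharp Poincaré constant (only the first sine eigenfunction does), so the ratio is strictly less than C_P, consistent with ||u||_L² ≤ C_P ||u'||_L².


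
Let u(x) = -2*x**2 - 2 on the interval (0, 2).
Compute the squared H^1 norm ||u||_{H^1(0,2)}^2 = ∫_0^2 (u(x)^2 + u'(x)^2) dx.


||u||_{H^1}^2 = 488/5

The H^1 norm (squared) on an interval (0, L) is
  ||u||_{H^1}^2 = ∫_0^L u(x)^2 dx + ∫_0^L u'(x)^2 dx.
Compute u'(x) = -4*x.
Then u(x)^2 = 4*x**4 + 8*x**2 + 4 and u'(x)^2 = 16*x**2.
Integrate each monomial from 0 to 2 using ∫_0^2 c·x^n dx = c·2^(n+1)/(n+1):
  ∫_0^2 u(x)^2 dx = ∫_0^2 (4*x^4 + 8*x^2 + 4) dx. Term by term:
    ∫_0^2 4*x^4 dx = 128/5;  ∫_0^2 8*x^2 dx = 64/3;  ∫_0^2 4 dx = 8.
  Sum: 128/5 + 64/3 + 8 = 824/15.
  ∫_0^2 u'(x)^2 dx = ∫_0^2 (16*x^2) dx. Term by term:
    ∫_0^2 16*x^2 dx = 128/3.
Adding: ||u||_{H^1}^2 = 824/15 + 128/3 = 488/5.


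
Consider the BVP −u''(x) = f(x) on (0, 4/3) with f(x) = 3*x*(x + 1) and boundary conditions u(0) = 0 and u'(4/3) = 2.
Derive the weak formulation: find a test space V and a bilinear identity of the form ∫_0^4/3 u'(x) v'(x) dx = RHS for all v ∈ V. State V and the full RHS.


V = {v ∈ H^1(0, 4/3) : v(0) = 0} (test functions vanish at x = 0 where u is specified); weak form: ∫_0^4/3 u'v' dx = ∫_0^4/3 (3*x*(x + 1)) v dx + 2·v(4/3) for all v ∈ V.

Multiply both sides by a test function v and integrate from 0 to 4/3:
  ∫_0^4/3 −u''(x) v(x) dx = ∫_0^4/3 f(x) v(x) dx.
Integrate the LHS by parts once:
  ∫_0^4/3 −u'' v dx = −[u'(x) v(x)]_0^4/3 + ∫_0^4/3 u'(x) v'(x) dx.
Thus ∫_0^4/3 u'(x) v'(x) dx = ∫_0^4/3 f(x) v(x) dx + [u'(x) v(x)]_0^4/3.
Choose V so that boundary terms are either known or forced to vanish.
Mixed BC: u(0) = 0 (Dirichlet) and u'(4/3) = 2 (Neumann). Define V = {v ∈ H^1(0, 4/3) : v(0) = 0}. Then [u' v]_0^4/3 = u'(4/3)·v(4/3) − u'(0)·0 = 2·v(4/3).
Weak formulation: find u (satisfying any essential BC) such that ∫_0^4/3 u'(x) v'(x) dx = ∫_0^4/3 f v dx + 2·v(4/3) for all v ∈ V (Dirichlet at 0 absorbed into V; Neumann datum at x = 4/3 contributes the boundary term).
Substituting f(x) = 3*x*(x + 1), the right-hand side is ∫_0^4/3 (3*x*(x + 1)) v dx + 2·v(4/3).


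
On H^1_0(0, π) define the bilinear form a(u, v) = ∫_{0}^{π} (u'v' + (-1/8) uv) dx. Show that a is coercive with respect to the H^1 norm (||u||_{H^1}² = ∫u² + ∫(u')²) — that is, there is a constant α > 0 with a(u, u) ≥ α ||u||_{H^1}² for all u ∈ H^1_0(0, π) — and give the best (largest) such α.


α = 7/16

Coercivity of a(·,·) on H^1_0(0, π) means a(u, u) ≥ α ||u||_{H^1}² for every u ∈ H^1_0.
The interval has length L = π, and Poincaré/coercivity depend only on L. Here a(u, u) = ∫(u')² + (-1/8)·∫u².
Here c = -1/8 < 0 with |c| < (π/L)² = 1, so coercivity still holds. The condition a(u,u) ≥ α||u||_{H^1}² reads (1−α)∫(u')² ≥ (α−c)∫u². Any admissible α is ≤ 1 (rapidly oscillating u have ∫u²/∫(u')² → 0), and α = 1 would force 0 ≥ (1−c)∫u², impossible since c < 1; so 1−α > 0. By the sharp Poincaré inequality on H^1_0 of an interval of length L, ∫(u')² ≥ (π/L)²∫u² with equality for the first sine mode sin(π(x−x₀)/L) (x₀ the left endpoint), so the inequality holds for all u iff (1−α)(π/L)² ≥ α − c, i.e. α ≤ ((π/L)² + c)/((π/L)² + 1) = (1 + c(L/π)²)/(1 + (L/π)²). (Direct route, valid since c ≤ 0: Poincaré gives c∫u² ≥ c(L/π)²∫(u')², so a(u,u) ≥ (1 + c(L/π)²)∫(u')², while ||u||_{H^1}² ≤ (1 + (L/π)²)∫(u')²; dividing yields the same α.) With (π/L)² = 1 and c = -1/8, the largest admissible constant is α = ((π/L)² + c)/((π/L)² + 1).
Simplifying, α = 7/16.


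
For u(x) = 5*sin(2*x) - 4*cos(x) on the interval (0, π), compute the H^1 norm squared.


||u||_{H^1(0,π)}^2 = -320/3 + 157*π/2

u'(x) = 4*sin(x) + 10*cos(2*x).
Expand u² and (u')² and integrate term by term on (0, π), using: for integers n ≥ 1, ∫_0^π sin²(nx) dx = ∫_0^π cos²(nx) dx = π/2; for n ≠ n', ∫_0^π sin(nx)sin(n'x) dx = ∫_0^π cos(nx)cos(n'x) dx = 0; and by product-to-sum, ∫_0^π sin(nx)cos(n'x) dx = ½∫_0^π [sin((n+n')x) + sin((n−n')x)] dx, which is 0 when n+n' is even and 2n/(n²−n'²) when n+n' is odd (it need not vanish on (0, π)).
  u² squared terms: (-4)²·∫cos(x)² dx = 16·π/2 = 8*π;  (5)²·∫sin(2x)² dx = 25·π/2 = 25*π/2.
  u² cross terms: 2·(-4)·(5)·∫cos(x)·sin(2x) dx = -40·(4/3) = -160/3.
  So ∫_0^π u² dx = 8*π + 25*π/2 − 160/3 = -160/3 + 41*π/2.
  (u')² squared terms: (4)²·∫sin(x)² dx = 16·π/2 = 8*π;  (10)²·∫cos(2x)² dx = 100·π/2 = 50*π.
  (u')² cross terms: 2·(4)·(10)·∫sin(x)·cos(2x) dx = 80·(-2/3) = -160/3.
  So ∫_0^π (u')² dx = 8*π + 50*π − 160/3 = -160/3 + 58*π.
||u||_{H^1}^2 = (-160/3 + 41*π/2) + (-160/3 + 58*π) = -320/3 + 157*π/2.


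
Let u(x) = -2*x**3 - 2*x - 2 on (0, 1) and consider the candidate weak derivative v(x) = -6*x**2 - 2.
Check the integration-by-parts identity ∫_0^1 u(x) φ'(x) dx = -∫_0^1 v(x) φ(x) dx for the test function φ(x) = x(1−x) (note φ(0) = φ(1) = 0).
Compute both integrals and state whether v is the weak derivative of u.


LHS = 19/30, RHS = 19/30. Yes, v = u' weakly.

u(x) = -2*x**3 - 2*x - 2, classical derivative u'(x) = -6*x**2 - 2.
φ(x) = x(1−x), so φ'(x) = 1 - 2*x.
Note φ(0) = φ(1) = 0, so the boundary term u·φ vanishes.
LHS = ∫_0^1 u(x) φ'(x) dx = ∫_0^1 (4*x^4 - 2*x^3 + 4*x^2 + 2*x - 2) dx. Term by term:
  ∫_0^1 4*x^4 dx = 4/5;  ∫_0^1 -2*x^3 dx = -1/2;  ∫_0^1 4*x^2 dx = 4/3;
  ∫_0^1 2*x dx = 1;  ∫_0^1 -2 dx = -2.
Sum: 4/5 − 1/2 + 4/3 + 1 − 2 = 19/30.
So LHS = 19/30.
∫_0^1 v(x) φ(x) dx = ∫_0^1 (6*x^4 - 6*x^3 + 2*x^2 - 2*x) dx. Term by term:
  ∫_0^1 6*x^4 dx = 6/5;  ∫_0^1 -6*x^3 dx = -3/2;  ∫_0^1 2*x^2 dx = 2/3;
  ∫_0^1 -2*x dx = -1.
Sum: 6/5 − 3/2 + 2/3 − 1 = -19/30.
So RHS = -∫_0^1 v(x) φ(x) dx = 19/30.
LHS = RHS, so the identity holds for this test φ.
Moreover u is smooth here and v(x) = u'(x) = -6*x**2 - 2 pointwise, so the identity holds for every test function. Hence v is the weak derivative of u.


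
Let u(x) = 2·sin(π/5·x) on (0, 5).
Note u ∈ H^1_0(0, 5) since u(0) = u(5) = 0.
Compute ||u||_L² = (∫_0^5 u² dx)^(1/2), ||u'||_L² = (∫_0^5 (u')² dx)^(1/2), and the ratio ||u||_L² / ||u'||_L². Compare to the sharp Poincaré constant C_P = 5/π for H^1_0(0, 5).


||u||_L² / ||u'||_L² = 5/π = C_P.

u(x) = 2·sin(π/5·x), so u'(x) = 2*π*cos(π*x/5)/5.
Writing u(x) = A·sin(kπx/L) with A = 2 and k = 1, use ∫_0^L sin²(kπx/L) dx = L/2 and ∫_0^L cos²(kπx/L) dx = L/2.
u² = 4·sin²(π/5·x) and (u')² = 4*π^2/25·cos²(π/5·x), and each of sin², cos² integrates to L/2 = 5/2 over (0, 5).
∫_0^5 u² dx = 10, so ||u||_L² = sqrt(10).
∫_0^5 (u')² dx = 2*π^2/5, so ||u'||_L² = sqrt(10)*π/5.
Ratio ||u||_L² / ||u'||_L² = 5/π.
Sharp Poincaré constant on H^1_0(0, 5) is C_P = L/π = 5/π, achieved by sin(π/5·x).
This is the k = 1 eigenfunction (up to amplitude), so the ratio equals the sharp Poincaré constant exactly.


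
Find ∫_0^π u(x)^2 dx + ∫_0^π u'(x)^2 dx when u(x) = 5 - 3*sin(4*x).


||u||_{H^1(0,π)}^2 = 203*π/2

u'(x) = -12*cos(4*x).
Expand u² and (u')² and integrate term by term on (0, π), using: for integers n ≥ 1, ∫_0^π sin²(nx) dx = ∫_0^π cos²(nx) dx = π/2; for n ≠ n', ∫_0^π sin(nx)sin(n'x) dx = ∫_0^π cos(nx)cos(n'x) dx = 0; and by product-to-sum, ∫_0^π sin(nx)cos(n'x) dx = ½∫_0^π [sin((n+n')x) + sin((n−n')x)] dx, which is 0 when n+n' is even and 2n/(n²−n'²) when n+n' is odd (it need not vanish on (0, π)). For the constant mode: ∫_0^π 1 dx = π, ∫_0^π cos(nx) dx = 0, ∫_0^π sin(nx) dx = (1−(−1)^n)/n.
  u² squared terms: (5)²·∫1 dx = 25·π = 25*π;  (-3)²·∫sin(4x)² dx = 9·π/2 = 9*π/2.
  u² cross terms: 2·(5)·(-3)·∫1·sin(4x) dx = -30·(0) = 0.
  So ∫_0^π u² dx = 25*π + 9*π/2 + 0 = 59*π/2.
  (u')² squared terms: (-12)²·∫cos(4x)² dx = 144·π/2 = 72*π.
  So ∫_0^π (u')² dx = 72*π.
||u||_{H^1}^2 = (59*π/2) + (72*π) = 203*π/2.


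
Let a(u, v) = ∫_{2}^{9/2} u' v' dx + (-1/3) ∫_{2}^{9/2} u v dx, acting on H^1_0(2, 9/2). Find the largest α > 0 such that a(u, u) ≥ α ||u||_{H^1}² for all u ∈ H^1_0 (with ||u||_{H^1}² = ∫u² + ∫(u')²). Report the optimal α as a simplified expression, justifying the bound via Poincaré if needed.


α = (-25 + 12*π^2)/(3*(25 + 4*π^2))

Coercivity of a(·,·) on H^1_0(2, 9/2) means a(u, u) ≥ α ||u||_{H^1}² for every u ∈ H^1_0.
The interval has length L = 5/2, and Poincaré/coercivity depend only on L. Here a(u, u) = ∫(u')² + (-1/3)·∫u².
Here c = -1/3 < 0 with |c| < (π/L)² = 4*π^2/25, so coercivity still holds. The condition a(u,u) ≥ α||u||_{H^1}² reads (1−α)∫(u')² ≥ (α−c)∫u². Any admissible α is ≤ 1 (rapidly oscillating u have ∫u²/∫(u')² → 0), and α = 1 would force 0 ≥ (1−c)∫u², impossible since c < 1; so 1−α > 0. By the sharp Poincaré inequality on H^1_0 of an interval of length L, ∫(u')² ≥ (π/L)²∫u² with equality for the first sine mode sin(π(x−x₀)/L) (x₀ the left endpoint), so the inequality holds for all u iff (1−α)(π/L)² ≥ α − c, i.e. α ≤ ((π/L)² + c)/((π/L)² + 1) = (1 + c(L/π)²)/(1 + (L/π)²). (Direct route, valid since c ≤ 0: Poincaré gives c∫u² ≥ c(L/π)²∫(u')², so a(u,u) ≥ (1 + c(L/π)²)∫(u')², while ||u||_{H^1}² ≤ (1 + (L/π)²)∫(u')²; dividing yields the same α.) With (π/L)² = 4*π^2/25 and c = -1/3, the largest admissible constant is α = ((π/L)² + c)/((π/L)² + 1).
Simplifying, α = (-25 + 12*π^2)/(3*(25 + 4*π^2)).


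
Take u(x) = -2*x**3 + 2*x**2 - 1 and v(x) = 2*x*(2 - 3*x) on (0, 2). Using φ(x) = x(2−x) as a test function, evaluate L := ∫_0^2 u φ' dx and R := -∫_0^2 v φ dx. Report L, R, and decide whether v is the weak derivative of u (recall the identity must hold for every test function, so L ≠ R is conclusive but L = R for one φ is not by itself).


LHS = 64/15, RHS = 64/15. Yes, v = u' weakly.

u(x) = -2*x**3 + 2*x**2 - 1, classical derivative u'(x) = -6*x**2 + 4*x.
φ(x) = x(2−x), so φ'(x) = 2 - 2*x.
Note φ(0) = φ(2) = 0, so the boundary term u·φ vanishes.
LHS = ∫_0^2 u(x) φ'(x) dx = ∫_0^2 (4*x^4 - 8*x^3 + 4*x^2 + 2*x - 2) dx. Term by term:
  ∫_0^2 4*x^4 dx = 128/5;  ∫_0^2 -8*x^3 dx = -32;  ∫_0^2 4*x^2 dx = 32/3;
  ∫_0^2 2*x dx = 4;  ∫_0^2 -2 dx = -4.
Sum: 128/5 − 32 + 32/3 + 4 − 4 = 64/15.
So LHS = 64/15.
∫_0^2 v(x) φ(x) dx = ∫_0^2 (6*x^4 - 16*x^3 + 8*x^2) dx. Term by term:
  ∫_0^2 6*x^4 dx = 192/5;  ∫_0^2 -16*x^3 dx = -64;  ∫_0^2 8*x^2 dx = 64/3.
Sum: 192/5 − 64 + 64/3 = -64/15.
So RHS = -∫_0^2 v(x) φ(x) dx = 64/15.
LHS = RHS, so the identity holds for this test φ.
Moreover u is smooth here and v(x) = u'(x) = -6*x**2 + 4*x pointwise, so the identity holds for every test function. Hence v is the weak derivative of u.


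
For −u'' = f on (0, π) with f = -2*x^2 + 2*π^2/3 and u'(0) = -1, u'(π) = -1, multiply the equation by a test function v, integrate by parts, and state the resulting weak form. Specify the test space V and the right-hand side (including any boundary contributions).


V = H^1(0, π) (v unrestricted at boundary; u is determined up to an additive constant); weak form: ∫_0^π u'v' dx = ∫_0^π (-2*x^2 + 2*π^2/3) v dx − v(π) + v(0) for all v ∈ V.

Multiply both sides by a test function v and integrate from 0 to π:
  ∫_0^π −u''(x) v(x) dx = ∫_0^π f(x) v(x) dx.
Integrate the LHS by parts once:
  ∫_0^π −u'' v dx = −[u'(x) v(x)]_0^π + ∫_0^π u'(x) v'(x) dx.
Thus ∫_0^π u'(x) v'(x) dx = ∫_0^π f(x) v(x) dx + [u'(x) v(x)]_0^π.
Choose V so that boundary terms are either known or forced to vanish.
u has inhomogeneous Neumann u'(0) = -1, u'(π) = -1. [u' v]_0^π = (-1)·v(π) − (-1)·v(0) = − v(π) + v(0). Take V = H^1(0, π); boundary term becomes part of RHS.
Weak formulation: find u (satisfying any essential BC) such that ∫_0^π u'(x) v'(x) dx = ∫_0^π f v dx − v(π) + v(0) for all v ∈ V (Neumann data are natural BCs: they enter the RHS as boundary terms).
Substituting f(x) = -2*x^2 + 2*π^2/3, the right-hand side is ∫_0^π (-2*x^2 + 2*π^2/3) v dx − v(π) + v(0).
Compatibility check (pure Neumann): taking v ≡ 1 ∈ V gives 0 = ∫_0^π f dx + (-1) − (-1), i.e. ∫_0^π f dx must equal u'(0) − u'(π) = 0. Indeed ∫_0^π (-2*x^2 + 2*π^2/3) dx = 0, so the data are compatible. The solution is then unique only up to an additive constant (fix it e.g. by requiring ∫_0^π u dx = 0).


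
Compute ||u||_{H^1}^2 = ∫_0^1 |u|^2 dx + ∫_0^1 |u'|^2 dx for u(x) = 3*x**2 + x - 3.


||u||_{H^1}^2 = 679/30

The H^1 norm (squared) on an interval (0, L) is
  ||u||_{H^1}^2 = ∫_0^L u(x)^2 dx + ∫_0^L u'(x)^2 dx.
Compute u'(x) = 6*x + 1.
Then u(x)^2 = 9*x**4 + 6*x**3 - 17*x**2 - 6*x + 9 and u'(x)^2 = 36*x**2 + 12*x + 1.
Integrate each monomial from 0 to 1 using ∫_0^1 c·x^n dx = c·1^(n+1)/(n+1):
  ∫_0^1 u(x)^2 dx = ∫_0^1 (9*x^4 + 6*x^3 - 17*x^2 - 6*x + 9) dx. Term by term:
    ∫_0^1 9*x^4 dx = 9/5;  ∫_0^1 6*x^3 dx = 3/2;  ∫_0^1 -17*x^2 dx = -17/3;
    ∫_0^1 -6*x dx = -3;  ∫_0^1 9 dx = 9.
  Sum: 9/5 + 3/2 − 17/3 − 3 + 9 = 109/30.
  ∫_0^1 u'(x)^2 dx = ∫_0^1 (36*x^2 + 12*x + 1) dx. Term by term:
    ∫_0^1 36*x^2 dx = 12;  ∫_0^1 12*x dx = 6;  ∫_0^1 1 dx = 1.
  Sum: 12 + 6 + 1 = 19.
Adding: ||u||_{H^1}^2 = 109/30 + 19 = 679/30.


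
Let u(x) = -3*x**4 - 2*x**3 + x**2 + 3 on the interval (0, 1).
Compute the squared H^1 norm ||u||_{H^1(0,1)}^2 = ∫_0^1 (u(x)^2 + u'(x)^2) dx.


||u||_{H^1}^2 = 9167/210

The H^1 norm (squared) on an interval (0, L) is
  ||u||_{H^1}^2 = ∫_0^L u(x)^2 dx + ∫_0^L u'(x)^2 dx.
Compute u'(x) = -12*x**3 - 6*x**2 + 2*x.
Then u(x)^2 = 9*x**8 + 12*x**7 - 2*x**6 - 4*x**5 - 17*x**4 - 12*x**3 + 6*x**2 + 9 and u'(x)^2 = 144*x**6 + 144*x**5 - 12*x**4 - 24*x**3 + 4*x**2.
Integrate each monomial from 0 to 1 using ∫_0^1 c·x^n dx = c·1^(n+1)/(n+1):
  ∫_0^1 u(x)^2 dx = ∫_0^1 (9*x^8 + 12*x^7 - 2*x^6 - 4*x^5 - 17*x^4 - 12*x^3 + 6*x^2 + 9) dx. Term by term:
    ∫_0^1 9*x^8 dx = 1;  ∫_0^1 12*x^7 dx = 3/2;  ∫_0^1 -2*x^6 dx = -2/7;
    ∫_0^1 -4*x^5 dx = -2/3;  ∫_0^1 -17*x^4 dx = -17/5;  ∫_0^1 -12*x^3 dx = -3;
    ∫_0^1 6*x^2 dx = 2;  ∫_0^1 9 dx = 9.
  Sum: 1 + 3/2 − 2/7 − 2/3 − 17/5 − 3 + 2 + 9 = 1291/210.
  ∫_0^1 u'(x)^2 dx = ∫_0^1 (144*x^6 + 144*x^5 - 12*x^4 - 24*x^3 + 4*x^2) dx. Term by term:
    ∫_0^1 144*x^6 dx = 144/7;  ∫_0^1 144*x^5 dx = 24;  ∫_0^1 -12*x^4 dx = -12/5;
    ∫_0^1 -24*x^3 dx = -6;  ∫_0^1 4*x^2 dx = 4/3.
  Sum: 144/7 + 24 − 12/5 − 6 + 4/3 = 3938/105.
Adding: ||u||_{H^1}^2 = 1291/210 + 3938/105 = 9167/210.


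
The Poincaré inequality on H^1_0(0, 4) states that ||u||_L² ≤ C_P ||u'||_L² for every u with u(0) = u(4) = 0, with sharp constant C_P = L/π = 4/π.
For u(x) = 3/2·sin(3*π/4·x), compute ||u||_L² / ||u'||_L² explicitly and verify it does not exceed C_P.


||u||_L² / ||u'||_L² = 4/(3*π) < C_P = 4/π.

u(x) = 3/2·sin(3*π/4·x), so u'(x) = 9*π*cos(3*π*x/4)/8.
Writing u(x) = A·sin(kπx/L) with A = 3/2 and k = 3, use ∫_0^L sin²(kπx/L) dx = L/2 and ∫_0^L cos²(kπx/L) dx = L/2.
u² = 9/4·sin²(3*π/4·x) and (u')² = 81*π^2/64·cos²(3*π/4·x), and each of sin², cos² integrates to L/2 = 2 over (0, 4).
∫_0^4 u² dx = 9/2, so ||u||_L² = 3*sqrt(2)/2.
∫_0^4 (u')² dx = 81*π^2/32, so ||u'||_L² = 9*sqrt(2)*π/8.
Ratio ||u||_L² / ||u'||_L² = 4/(3*π).
Sharp Poincaré constant on H^1_0(0, 4) is C_P = L/π = 4/π, achieved by sin(π/4·x).
This is the k = 3 harmonic; the ratio L/(kπ) is strictly less than C_P = L/π, consistent with the sharp inequality ||u||_L² ≤ C_P ||u'||_L².


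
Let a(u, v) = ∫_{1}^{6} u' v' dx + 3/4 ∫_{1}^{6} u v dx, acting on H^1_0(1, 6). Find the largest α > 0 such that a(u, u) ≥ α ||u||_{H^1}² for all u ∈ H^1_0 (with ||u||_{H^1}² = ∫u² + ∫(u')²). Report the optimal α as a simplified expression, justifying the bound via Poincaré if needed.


α = (π^2 + 75/4)/(π^2 + 25)

Coercivity of a(·,·) on H^1_0(1, 6) means a(u, u) ≥ α ||u||_{H^1}² for every u ∈ H^1_0.
The interval has length L = 5, and Poincaré/coercivity depend only on L. Here a(u, u) = ∫(u')² + (3/4)·∫u².
Here 0 < c = 3/4 < 1. The condition a(u,u) ≥ α||u||_{H^1}² reads (1−α)∫(u')² ≥ (α−c)∫u². Any admissible α is ≤ 1 (rapidly oscillating u have ∫u²/∫(u')² → 0), and α = 1 would force 0 ≥ (1−c)∫u², impossible since c < 1; so 1−α > 0. By the sharp Poincaré inequality on H^1_0 of an interval of length L, ∫(u')² ≥ (π/L)²∫u² with equality for the first sine mode sin(π(x−x₀)/L) (x₀ the left endpoint), so the inequality holds for all u iff (1−α)(π/L)² ≥ α − c, i.e. α ≤ ((π/L)² + c)/((π/L)² + 1) = (1 + c(L/π)²)/(1 + (L/π)²). With (π/L)² = π^2/25 and c = 3/4, the largest admissible constant is α = ((π/L)² + c)/((π/L)² + 1).
Simplifying, α = (π^2 + 75/4)/(π^2 + 25).


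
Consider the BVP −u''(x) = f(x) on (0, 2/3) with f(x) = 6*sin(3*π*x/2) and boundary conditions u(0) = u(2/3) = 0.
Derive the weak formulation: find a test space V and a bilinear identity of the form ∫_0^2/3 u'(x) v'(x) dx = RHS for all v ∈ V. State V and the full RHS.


V = H^1_0(0, 2/3) (so v(0) = v(2/3) = 0); weak form: ∫_0^2/3 u'v' dx = ∫_0^2/3 (6*sin(3*π*x/2)) v dx for all v ∈ V.

Multiply both sides by a test function v and integrate from 0 to 2/3:
  ∫_0^2/3 −u''(x) v(x) dx = ∫_0^2/3 f(x) v(x) dx.
Integrate the LHS by parts once:
  ∫_0^2/3 −u'' v dx = −[u'(x) v(x)]_0^2/3 + ∫_0^2/3 u'(x) v'(x) dx.
Thus ∫_0^2/3 u'(x) v'(x) dx = ∫_0^2/3 f(x) v(x) dx + [u'(x) v(x)]_0^2/3.
Choose V so that boundary terms are either known or forced to vanish.
u is Dirichlet: u(0) = u(2/3) = 0. Let V = H^1_0(0, 2/3); then v(0) = v(2/3) = 0, and [u' v]_0^2/3 = 0.
Weak formulation: find u (satisfying any essential BC) such that ∫_0^2/3 u'(x) v'(x) dx = ∫_0^2/3 f v dx for all v ∈ V.
Substituting f(x) = 6*sin(3*π*x/2), the right-hand side is ∫_0^2/3 (6*sin(3*π*x/2)) v dx.


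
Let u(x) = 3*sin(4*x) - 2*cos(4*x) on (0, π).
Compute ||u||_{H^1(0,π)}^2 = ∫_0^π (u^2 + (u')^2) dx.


||u||_{H^1(0,π)}^2 = 221*π/2

u'(x) = 8*sin(4*x) + 12*cos(4*x).
Expand u² and (u')² and integrate term by term on (0, π), using: for integers n ≥ 1, ∫_0^π sin²(nx) dx = ∫_0^π cos²(nx) dx = π/2; for n ≠ n', ∫_0^π sin(nx)sin(n'x) dx = ∫_0^π cos(nx)cos(n'x) dx = 0; and by product-to-sum, ∫_0^π sin(nx)cos(n'x) dx = ½∫_0^π [sin((n+n')x) + sin((n−n')x)] dx, which is 0 when n+n' is even and 2n/(n²−n'²) when n+n' is odd (it need not vanish on (0, π)).
  u² squared terms: (-2)²·∫cos(4x)² dx = 4·π/2 = 2*π;  (3)²·∫sin(4x)² dx = 9·π/2 = 9*π/2.
  u² cross terms: 2·(-2)·(3)·∫cos(4x)·sin(4x) dx = -12·(0) = 0.
  So ∫_0^π u² dx = 2*π + 9*π/2 + 0 = 13*π/2.
  (u')² squared terms: (8)²·∫sin(4x)² dx = 64·π/2 = 32*π;  (12)²·∫cos(4x)² dx = 144·π/2 = 72*π.
  (u')² cross terms: 2·(8)·(12)·∫sin(4x)·cos(4x) dx = 192·(0) = 0.
  So ∫_0^π (u')² dx = 32*π + 72*π + 0 = 104*π.
||u||_{H^1}^2 = (13*π/2) + (104*π) = 221*π/2.


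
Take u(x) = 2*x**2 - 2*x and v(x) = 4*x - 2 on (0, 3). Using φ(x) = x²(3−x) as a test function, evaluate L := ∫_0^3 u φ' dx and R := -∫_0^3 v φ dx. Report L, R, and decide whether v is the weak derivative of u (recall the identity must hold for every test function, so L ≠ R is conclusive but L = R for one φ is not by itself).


LHS = -351/10, RHS = -351/10. Yes, v = u' weakly.

u(x) = 2*x**2 - 2*x, classical derivative u'(x) = 4*x - 2.
φ(x) = x²(3−x), so φ'(x) = 3*x*(2 - x).
Note φ(0) = φ(3) = 0, so the boundary term u·φ vanishes.
LHS = ∫_0^3 u(x) φ'(x) dx = ∫_0^3 (-6*x^4 + 18*x^3 - 12*x^2) dx. Term by term:
  ∫_0^3 -6*x^4 dx = -1458/5;  ∫_0^3 18*x^3 dx = 729/2;  ∫_0^3 -12*x^2 dx = -108.
Sum: -1458/5 + 729/2 − 108 = -351/10.
So LHS = -351/10.
∫_0^3 v(x) φ(x) dx = ∫_0^3 (-4*x^4 + 14*x^3 - 6*x^2) dx. Term by term:
  ∫_0^3 -4*x^4 dx = -972/5;  ∫_0^3 14*x^3 dx = 567/2;  ∫_0^3 -6*x^2 dx = -54.
Sum: -972/5 + 567/2 − 54 = 351/10.
So RHS = -∫_0^3 v(x) φ(x) dx = -351/10.
LHS = RHS, so the identity holds for this test φ.
Moreover u is smooth here and v(x) = u'(x) = 4*x - 2 pointwise, so the identity holds for every test function. Hence v is the weak derivative of u.


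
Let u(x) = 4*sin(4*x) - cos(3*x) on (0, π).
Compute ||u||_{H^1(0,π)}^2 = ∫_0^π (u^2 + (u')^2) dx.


||u||_{H^1(0,π)}^2 = -640/7 + 141*π

u'(x) = 3*sin(3*x) + 16*cos(4*x).
Expand u² and (u')² and integrate term by term on (0, π), using: for integers n ≥ 1, ∫_0^π sin²(nx) dx = ∫_0^π cos²(nx) dx = π/2; for n ≠ n', ∫_0^π sin(nx)sin(n'x) dx = ∫_0^π cos(nx)cos(n'x) dx = 0; and by product-to-sum, ∫_0^π sin(nx)cos(n'x) dx = ½∫_0^π [sin((n+n')x) + sin((n−n')x)] dx, which is 0 when n+n' is even and 2n/(n²−n'²) when n+n' is odd (it need not vanish on (0, π)).
  u² squared terms: (-1)²·∫cos(3x)² dx = 1·π/2 = π/2;  (4)²·∫sin(4x)² dx = 16·π/2 = 8*π.
  u² cross terms: 2·(-1)·(4)·∫cos(3x)·sin(4x) dx = -8·(8/7) = -64/7.
  So ∫_0^π u² dx = π/2 + 8*π − 64/7 = -64/7 + 17*π/2.
  (u')² squared terms: (3)²·∫sin(3x)² dx = 9·π/2 = 9*π/2;  (16)²·∫cos(4x)² dx = 256·π/2 = 128*π.
  (u')² cross terms: 2·(3)·(16)·∫sin(3x)·cos(4x) dx = 96·(-6/7) = -576/7.
  So ∫_0^π (u')² dx = 9*π/2 + 128*π − 576/7 = -576/7 + 265*π/2.
||u||_{H^1}^2 = (-64/7 + 17*π/2) + (-576/7 + 265*π/2) = -640/7 + 141*π.


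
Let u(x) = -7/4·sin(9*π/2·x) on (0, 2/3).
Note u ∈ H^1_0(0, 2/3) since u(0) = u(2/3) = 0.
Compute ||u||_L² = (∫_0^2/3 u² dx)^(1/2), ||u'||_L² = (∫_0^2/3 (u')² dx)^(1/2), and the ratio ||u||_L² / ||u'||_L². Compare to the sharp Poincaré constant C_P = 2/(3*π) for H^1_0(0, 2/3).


||u||_L² / ||u'||_L² = 2/(9*π) < C_P = 2/(3*π).

u(x) = -7/4·sin(9*π/2·x), so u'(x) = -63*π*cos(9*π*x/2)/8.
Writing u(x) = A·sin(kπx/L) with A = -7/4 and k = 3, use ∫_0^L sin²(kπx/L) dx = L/2 and ∫_0^L cos²(kπx/L) dx = L/2.
u² = 49/16·sin²(9*π/2·x) and (u')² = 3969*π^2/64·cos²(9*π/2·x), and each of sin², cos² integrates to L/2 = 1/3 over (0, 2/3).
∫_0^2/3 u² dx = 49/48, so ||u||_L² = 7*sqrt(3)/12.
∫_0^2/3 (u')² dx = 1323*π^2/64, so ||u'||_L² = 21*sqrt(3)*π/8.
Ratio ||u||_L² / ||u'||_L² = 2/(9*π).
Sharp Poincaré constant on H^1_0(0, 2/3) is C_P = L/π = 2/(3*π), achieved by sin(3*π/2·x).
This is the k = 3 harmonic; the ratio L/(kπ) is strictly less than C_P = L/π, consistent with the sharp inequality ||u||_L² ≤ C_P ||u'||_L².


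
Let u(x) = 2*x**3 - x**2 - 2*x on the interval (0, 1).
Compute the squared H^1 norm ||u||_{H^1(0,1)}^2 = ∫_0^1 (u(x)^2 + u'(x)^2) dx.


||u||_{H^1}^2 = 118/35

The H^1 norm (squared) on an interval (0, L) is
  ||u||_{H^1}^2 = ∫_0^L u(x)^2 dx + ∫_0^L u'(x)^2 dx.
Compute u'(x) = 6*x**2 - 2*x - 2.
Then u(x)^2 = 4*x**6 - 4*x**5 - 7*x**4 + 4*x**3 + 4*x**2 and u'(x)^2 = 36*x**4 - 24*x**3 - 20*x**2 + 8*x + 4.
Integrate each monomial from 0 to 1 using ∫_0^1 c·x^n dx = c·1^(n+1)/(n+1):
  ∫_0^1 u(x)^2 dx = ∫_0^1 (4*x^6 - 4*x^5 - 7*x^4 + 4*x^3 + 4*x^2) dx. Term by term:
    ∫_0^1 4*x^6 dx = 4/7;  ∫_0^1 -4*x^5 dx = -2/3;  ∫_0^1 -7*x^4 dx = -7/5;
    ∫_0^1 4*x^3 dx = 1;  ∫_0^1 4*x^2 dx = 4/3.
  Sum: 4/7 − 2/3 − 7/5 + 1 + 4/3 = 88/105.
  ∫_0^1 u'(x)^2 dx = ∫_0^1 (36*x^4 - 24*x^3 - 20*x^2 + 8*x + 4) dx. Term by term:
    ∫_0^1 36*x^4 dx = 36/5;  ∫_0^1 -24*x^3 dx = -6;  ∫_0^1 -20*x^2 dx = -20/3;
    ∫_0^1 8*x dx = 4;  ∫_0^1 4 dx = 4.
  Sum: 36/5 − 6 − 20/3 + 4 + 4 = 38/15.
Adding: ||u||_{H^1}^2 = 88/105 + 38/15 = 118/35.


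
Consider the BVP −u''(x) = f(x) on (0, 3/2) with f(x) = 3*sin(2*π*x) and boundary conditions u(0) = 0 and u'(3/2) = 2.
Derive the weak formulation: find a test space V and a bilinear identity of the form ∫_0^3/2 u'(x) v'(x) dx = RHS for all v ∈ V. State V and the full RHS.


V = {v ∈ H^1(0, 3/2) : v(0) = 0} (test functions vanish at x = 0 where u is specified); weak form: ∫_0^3/2 u'v' dx = ∫_0^3/2 (3*sin(2*π*x)) v dx + 2·v(3/2) for all v ∈ V.

Multiply both sides by a test function v and integrate from 0 to 3/2:
  ∫_0^3/2 −u''(x) v(x) dx = ∫_0^3/2 f(x) v(x) dx.
Integrate the LHS by parts once:
  ∫_0^3/2 −u'' v dx = −[u'(x) v(x)]_0^3/2 + ∫_0^3/2 u'(x) v'(x) dx.
Thus ∫_0^3/2 u'(x) v'(x) dx = ∫_0^3/2 f(x) v(x) dx + [u'(x) v(x)]_0^3/2.
Choose V so that boundary terms are either known or forced to vanish.
Mixed BC: u(0) = 0 (Dirichlet) and u'(3/2) = 2 (Neumann). Define V = {v ∈ H^1(0, 3/2) : v(0) = 0}. Then [u' v]_0^3/2 = u'(3/2)·v(3/2) − u'(0)·0 = 2·v(3/2).
Weak formulation: find u (satisfying any essential BC) such that ∫_0^3/2 u'(x) v'(x) dx = ∫_0^3/2 f v dx + 2·v(3/2) for all v ∈ V (Dirichlet at 0 absorbed into V; Neumann datum at x = 3/2 contributes the boundary term).
Substituting f(x) = 3*sin(2*π*x), the right-hand side is ∫_0^3/2 (3*sin(2*π*x)) v dx + 2·v(3/2).


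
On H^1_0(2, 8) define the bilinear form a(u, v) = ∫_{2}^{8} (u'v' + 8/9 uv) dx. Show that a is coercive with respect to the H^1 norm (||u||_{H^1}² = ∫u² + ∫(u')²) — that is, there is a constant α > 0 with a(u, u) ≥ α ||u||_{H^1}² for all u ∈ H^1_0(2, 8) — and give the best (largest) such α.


α = (π^2 + 32)/(π^2 + 36)

Coercivity of a(·,·) on H^1_0(2, 8) means a(u, u) ≥ α ||u||_{H^1}² for every u ∈ H^1_0.
The interval has length L = 6, and Poincaré/coercivity depend only on L. Here a(u, u) = ∫(u')² + (8/9)·∫u².
Here 0 < c = 8/9 < 1. The condition a(u,u) ≥ α||u||_{H^1}² reads (1−α)∫(u')² ≥ (α−c)∫u². Any admissible α is ≤ 1 (rapidly oscillating u have ∫u²/∫(u')² → 0), and α = 1 would force 0 ≥ (1−c)∫u², impossible since c < 1; so 1−α > 0. By the sharp Poincaré inequality on H^1_0 of an interval of length L, ∫(u')² ≥ (π/L)²∫u² with equality for the first sine mode sin(π(x−x₀)/L) (x₀ the left endpoint), so the inequality holds for all u iff (1−α)(π/L)² ≥ α − c, i.e. α ≤ ((π/L)² + c)/((π/L)² + 1) = (1 + c(L/π)²)/(1 + (L/π)²). With (π/L)² = π^2/36 and c = 8/9, the largest admissible constant is α = ((π/L)² + c)/((π/L)² + 1).
Simplifying, α = (π^2 + 32)/(π^2 + 36).


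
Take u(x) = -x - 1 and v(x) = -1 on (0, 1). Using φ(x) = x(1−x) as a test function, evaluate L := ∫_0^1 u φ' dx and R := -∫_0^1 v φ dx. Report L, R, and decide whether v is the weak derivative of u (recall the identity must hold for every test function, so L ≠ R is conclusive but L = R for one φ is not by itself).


LHS = 1/6, RHS = 1/6. Yes, v = u' weakly.

u(x) = -x - 1, classical derivative u'(x) = -1.
φ(x) = x(1−x), so φ'(x) = 1 - 2*x.
Note φ(0) = φ(1) = 0, so the boundary term u·φ vanishes.
LHS = ∫_0^1 u(x) φ'(x) dx = ∫_0^1 (2*x^2 + x - 1) dx. Term by term:
  ∫_0^1 2*x^2 dx = 2/3;  ∫_0^1 x dx = 1/2;  ∫_0^1 -1 dx = -1.
Sum: 2/3 + 1/2 − 1 = 1/6.
So LHS = 1/6.
∫_0^1 v(x) φ(x) dx = ∫_0^1 (x^2 - x) dx. Term by term:
  ∫_0^1 x^2 dx = 1/3;  ∫_0^1 -x dx = -1/2.
Sum: 1/3 − 1/2 = -1/6.
So RHS = -∫_0^1 v(x) φ(x) dx = 1/6.
LHS = RHS, so the identity holds for this test φ.
Moreover u is smooth here and v(x) = u'(x) = -1 pointwise, so the identity holds for every test function. Hence v is the weak derivative of u.


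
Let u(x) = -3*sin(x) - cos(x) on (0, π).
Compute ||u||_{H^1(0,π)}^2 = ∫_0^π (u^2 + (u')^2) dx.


||u||_{H^1(0,π)}^2 = 10*π

u'(x) = sin(x) - 3*cos(x).
Expand u² and (u')² and integrate term by term on (0, π), using: for integers n ≥ 1, ∫_0^π sin²(nx) dx = ∫_0^π cos²(nx) dx = π/2; for n ≠ n', ∫_0^π sin(nx)sin(n'x) dx = ∫_0^π cos(nx)cos(n'x) dx = 0; and by product-to-sum, ∫_0^π sin(nx)cos(n'x) dx = ½∫_0^π [sin((n+n')x) + sin((n−n')x)] dx, which is 0 when n+n' is even and 2n/(n²−n'²) when n+n' is odd (it need not vanish on (0, π)).
  u² squared terms: (-1)²·∫cos(x)² dx = 1·π/2 = π/2;  (-3)²·∫sin(x)² dx = 9·π/2 = 9*π/2.
  u² cross terms: 2·(-1)·(-3)·∫cos(x)·sin(x) dx = 6·(0) = 0.
  So ∫_0^π u² dx = π/2 + 9*π/2 + 0 = 5*π.
  (u')² squared terms: (-3)²·∫cos(x)² dx = 9·π/2 = 9*π/2;  (1)²·∫sin(x)² dx = 1·π/2 = π/2.
  (u')² cross terms: 2·(-3)·(1)·∫cos(x)·sin(x) dx = -6·(0) = 0.
  So ∫_0^π (u')² dx = 9*π/2 + π/2 + 0 = 5*π.
||u||_{H^1}^2 = (5*π) + (5*π) = 10*π.


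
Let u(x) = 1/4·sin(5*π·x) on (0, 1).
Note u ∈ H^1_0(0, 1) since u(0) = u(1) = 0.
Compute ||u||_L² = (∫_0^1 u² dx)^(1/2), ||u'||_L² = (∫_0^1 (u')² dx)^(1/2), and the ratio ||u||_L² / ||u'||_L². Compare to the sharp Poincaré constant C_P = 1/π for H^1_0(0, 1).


||u||_L² / ||u'||_L² = 1/(5*π) < C_P = 1/π.

u(x) = 1/4·sin(5*π·x), so u'(x) = 5*π*cos(5*π*x)/4.
Writing u(x) = A·sin(kπx/L) with A = 1/4 and k = 5, use ∫_0^L sin²(kπx/L) dx = L/2 and ∫_0^L cos²(kπx/L) dx = L/2.
u² = 1/16·sin²(5*π·x) and (u')² = 25*π^2/16·cos²(5*π·x), and each of sin², cos² integrates to L/2 = 1/2 over (0, 1).
∫_0^1 u² dx = 1/32, so ||u||_L² = sqrt(2)/8.
∫_0^1 (u')² dx = 25*π^2/32, so ||u'||_L² = 5*sqrt(2)*π/8.
Ratio ||u||_L² / ||u'||_L² = 1/(5*π).
Sharp Poincaré constant on H^1_0(0, 1) is C_P = L/π = 1/π, achieved by sin(π·x).
This is the k = 5 harmonic; the ratio L/(kπ) is strictly less than C_P = L/π, consistent with the sharp inequality ||u||_L² ≤ C_P ||u'||_L².


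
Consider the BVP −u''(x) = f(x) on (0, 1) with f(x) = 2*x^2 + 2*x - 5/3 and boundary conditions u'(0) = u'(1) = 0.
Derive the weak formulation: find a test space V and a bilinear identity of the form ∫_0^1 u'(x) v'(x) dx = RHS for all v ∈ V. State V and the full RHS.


V = H^1(0, 1) (no boundary constraint on v; u is determined up to an additive constant); weak form: ∫_0^1 u'v' dx = ∫_0^1 (2*x^2 + 2*x - 5/3) v dx for all v ∈ V.

Multiply both sides by a test function v and integrate from 0 to 1:
  ∫_0^1 −u''(x) v(x) dx = ∫_0^1 f(x) v(x) dx.
Integrate the LHS by parts once:
  ∫_0^1 −u'' v dx = −[u'(x) v(x)]_0^1 + ∫_0^1 u'(x) v'(x) dx.
Thus ∫_0^1 u'(x) v'(x) dx = ∫_0^1 f(x) v(x) dx + [u'(x) v(x)]_0^1.
Choose V so that boundary terms are either known or forced to vanish.
u has homogeneous Neumann: u'(0) = u'(1) = 0. So [u' v]_0^1 = 0·v(1) − 0·v(0) = 0 for any v; take V = H^1(0, 1).
Weak formulation: find u (satisfying any essential BC) such that ∫_0^1 u'(x) v'(x) dx = ∫_0^1 f v dx for all v ∈ V (homogeneous Neumann, so boundary terms vanish).
Substituting f(x) = 2*x^2 + 2*x - 5/3, the right-hand side is ∫_0^1 (2*x^2 + 2*x - 5/3) v dx.
Compatibility check (pure Neumann): taking v ≡ 1 ∈ V gives 0 = ∫_0^1 f dx + (0) − (0), i.e. ∫_0^1 f dx must equal u'(0) − u'(1) = 0. Indeed ∫_0^1 (2*x^2 + 2*x - 5/3) dx = 0, so the data are compatible. The solution is then unique only up to an additive constant (fix it e.g. by requiring ∫_0^1 u dx = 0).


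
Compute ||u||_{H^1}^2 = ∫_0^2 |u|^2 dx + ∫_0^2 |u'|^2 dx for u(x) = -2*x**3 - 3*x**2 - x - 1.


||u||_{H^1}^2 = 107248/105

The H^1 norm (squared) on an interval (0, L) is
  ||u||_{H^1}^2 = ∫_0^L u(x)^2 dx + ∫_0^L u'(x)^2 dx.
Compute u'(x) = -6*x**2 - 6*x - 1.
Then u(x)^2 = 4*x**6 + 12*x**5 + 13*x**4 + 10*x**3 + 7*x**2 + 2*x + 1 and u'(x)^2 = 36*x**4 + 72*x**3 + 48*x**2 + 12*x + 1.
Integrate each monomial from 0 to 2 using ∫_0^2 c·x^n dx = c·2^(n+1)/(n+1):
  ∫_0^2 u(x)^2 dx = ∫_0^2 (4*x^6 + 12*x^5 + 13*x^4 + 10*x^3 + 7*x^2 + 2*x + 1) dx. Term by term:
    ∫_0^2 4*x^6 dx = 512/7;  ∫_0^2 12*x^5 dx = 128;  ∫_0^2 13*x^4 dx = 416/5;
    ∫_0^2 10*x^3 dx = 40;  ∫_0^2 7*x^2 dx = 56/3;  ∫_0^2 2*x dx = 4;
    ∫_0^2 1 dx = 2.
  Sum: 512/7 + 128 + 416/5 + 40 + 56/3 + 4 + 2 = 36646/105.
  ∫_0^2 u'(x)^2 dx = ∫_0^2 (36*x^4 + 72*x^3 + 48*x^2 + 12*x + 1) dx. Term by term:
    ∫_0^2 36*x^4 dx = 1152/5;  ∫_0^2 72*x^3 dx = 288;  ∫_0^2 48*x^2 dx = 128;
    ∫_0^2 12*x dx = 24;  ∫_0^2 1 dx = 2.
  Sum: 1152/5 + 288 + 128 + 24 + 2 = 3362/5.
Adding: ||u||_{H^1}^2 = 36646/105 + 3362/5 = 107248/105.


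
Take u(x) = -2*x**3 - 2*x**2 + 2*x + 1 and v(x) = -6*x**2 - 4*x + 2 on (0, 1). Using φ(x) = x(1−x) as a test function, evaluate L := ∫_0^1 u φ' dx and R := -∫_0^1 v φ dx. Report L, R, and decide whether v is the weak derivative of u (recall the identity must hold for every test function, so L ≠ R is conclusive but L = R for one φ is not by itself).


LHS = 3/10, RHS = 3/10. Yes, v = u' weakly.

u(x) = -2*x**3 - 2*x**2 + 2*x + 1, classical derivative u'(x) = -6*x**2 - 4*x + 2.
φ(x) = x(1−x), so φ'(x) = 1 - 2*x.
Note φ(0) = φ(1) = 0, so the boundary term u·φ vanishes.
LHS = ∫_0^1 u(x) φ'(x) dx = ∫_0^1 (4*x^4 + 2*x^3 - 6*x^2 + 1) dx. Term by term:
  ∫_0^1 4*x^4 dx = 4/5;  ∫_0^1 2*x^3 dx = 1/2;  ∫_0^1 -6*x^2 dx = -2;
  ∫_0^1 1 dx = 1.
Sum: 4/5 + 1/2 − 2 + 1 = 3/10.
So LHS = 3/10.
∫_0^1 v(x) φ(x) dx = ∫_0^1 (6*x^4 - 2*x^3 - 6*x^2 + 2*x) dx. Term by term:
  ∫_0^1 6*x^4 dx = 6/5;  ∫_0^1 -2*x^3 dx = -1/2;  ∫_0^1 -6*x^2 dx = -2;
  ∫_0^1 2*x dx = 1.
Sum: 6/5 − 1/2 − 2 + 1 = -3/10.
So RHS = -∫_0^1 v(x) φ(x) dx = 3/10.
LHS = RHS, so the identity holds for this test φ.
Moreover u is smooth here and v(x) = u'(x) = -6*x**2 - 4*x + 2 pointwise, so the identity holds for every test function. Hence v is the weak derivative of u.


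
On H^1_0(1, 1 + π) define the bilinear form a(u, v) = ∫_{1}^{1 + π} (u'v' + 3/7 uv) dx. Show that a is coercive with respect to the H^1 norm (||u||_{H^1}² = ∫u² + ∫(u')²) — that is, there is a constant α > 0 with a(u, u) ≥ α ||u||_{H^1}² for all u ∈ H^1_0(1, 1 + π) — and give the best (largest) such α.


α = 5/7

Coercivity of a(·,·) on H^1_0(1, 1 + π) means a(u, u) ≥ α ||u||_{H^1}² for every u ∈ H^1_0.
The interval has length L = π, and Poincaré/coercivity depend only on L. Here a(u, u) = ∫(u')² + (3/7)·∫u².
Here 0 < c = 3/7 < 1. The condition a(u,u) ≥ α||u||_{H^1}² reads (1−α)∫(u')² ≥ (α−c)∫u². Any admissible α is ≤ 1 (rapidly oscillating u have ∫u²/∫(u')² → 0), and α = 1 would force 0 ≥ (1−c)∫u², impossible since c < 1; so 1−α > 0. By the sharp Poincaré inequality on H^1_0 of an interval of length L, ∫(u')² ≥ (π/L)²∫u² with equality for the first sine mode sin(π(x−x₀)/L) (x₀ the left endpoint), so the inequality holds for all u iff (1−α)(π/L)² ≥ α − c, i.e. α ≤ ((π/L)² + c)/((π/L)² + 1) = (1 + c(L/π)²)/(1 + (L/π)²). With (π/L)² = 1 and c = 3/7, the largest admissible constant is α = ((π/L)² + c)/((π/L)² + 1).
Simplifying, α = 5/7.


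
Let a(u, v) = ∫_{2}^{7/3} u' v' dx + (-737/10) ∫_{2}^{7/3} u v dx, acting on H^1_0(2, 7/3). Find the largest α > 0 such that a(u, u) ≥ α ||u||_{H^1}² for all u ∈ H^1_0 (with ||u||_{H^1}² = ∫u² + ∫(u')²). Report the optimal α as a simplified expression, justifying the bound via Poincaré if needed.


α = (-737 + 90*π^2)/(10*(1 + 9*π^2))

Coercivity of a(·,·) on H^1_0(2, 7/3) means a(u, u) ≥ α ||u||_{H^1}² for every u ∈ H^1_0.
The interval has length L = 1/3, and Poincaré/coercivity depend only on L. Here a(u, u) = ∫(u')² + (-737/10)·∫u².
Here c = -737/10 < 0 with |c| < (π/L)² = 9*π^2, so coercivity still holds. The condition a(u,u) ≥ α||u||_{H^1}² reads (1−α)∫(u')² ≥ (α−c)∫u². Any admissible α is ≤ 1 (rapidly oscillating u have ∫u²/∫(u')² → 0), and α = 1 would force 0 ≥ (1−c)∫u², impossible since c < 1; so 1−α > 0. By the sharp Poincaré inequality on H^1_0 of an interval of length L, ∫(u')² ≥ (π/L)²∫u² with equality for the first sine mode sin(π(x−x₀)/L) (x₀ the left endpoint), so the inequality holds for all u iff (1−α)(π/L)² ≥ α − c, i.e. α ≤ ((π/L)² + c)/((π/L)² + 1) = (1 + c(L/π)²)/(1 + (L/π)²). (Direct route, valid since c ≤ 0: Poincaré gives c∫u² ≥ c(L/π)²∫(u')², so a(u,u) ≥ (1 + c(L/π)²)∫(u')², while ||u||_{H^1}² ≤ (1 + (L/π)²)∫(u')²; dividing yields the same α.) With (π/L)² = 9*π^2 and c = -737/10, the largest admissible constant is α = ((π/L)² + c)/((π/L)² + 1).
Simplifying, α = (-737 + 90*π^2)/(10*(1 + 9*π^2)).


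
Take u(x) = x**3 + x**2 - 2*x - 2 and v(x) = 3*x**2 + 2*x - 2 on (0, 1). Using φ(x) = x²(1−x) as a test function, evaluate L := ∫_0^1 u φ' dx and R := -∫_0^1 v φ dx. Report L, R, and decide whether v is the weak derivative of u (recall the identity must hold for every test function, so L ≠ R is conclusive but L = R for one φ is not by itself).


LHS = -1/30, RHS = -1/30. Yes, v = u' weakly.

u(x) = x**3 + x**2 - 2*x - 2, classical derivative u'(x) = 3*x**2 + 2*x - 2.
φ(x) = x²(1−x), so φ'(x) = x*(2 - 3*x).
Note φ(0) = φ(1) = 0, so the boundary term u·φ vanishes.
LHS = ∫_0^1 u(x) φ'(x) dx = ∫_0^1 (-3*x^5 - x^4 + 8*x^3 + 2*x^2 - 4*x) dx. Term by term:
  ∫_0^1 -3*x^5 dx = -1/2;  ∫_0^1 -x^4 dx = -1/5;  ∫_0^1 8*x^3 dx = 2;
  ∫_0^1 2*x^2 dx = 2/3;  ∫_0^1 -4*x dx = -2.
Sum: -1/2 − 1/5 + 2 + 2/3 − 2 = -1/30.
So LHS = -1/30.
∫_0^1 v(x) φ(x) dx = ∫_0^1 (-3*x^5 + x^4 + 4*x^3 - 2*x^2) dx. Term by term:
  ∫_0^1 -3*x^5 dx = -1/2;  ∫_0^1 x^4 dx = 1/5;  ∫_0^1 4*x^3 dx = 1;
  ∫_0^1 -2*x^2 dx = -2/3.
Sum: -1/2 + 1/5 + 1 − 2/3 = 1/30.
So RHS = -∫_0^1 v(x) φ(x) dx = -1/30.
LHS = RHS, so the identity holds for this test φ.
Moreover u is smooth here and v(x) = u'(x) = 3*x**2 + 2*x - 2 pointwise, so the identity holds for every test function. Hence v is the weak derivative of u.


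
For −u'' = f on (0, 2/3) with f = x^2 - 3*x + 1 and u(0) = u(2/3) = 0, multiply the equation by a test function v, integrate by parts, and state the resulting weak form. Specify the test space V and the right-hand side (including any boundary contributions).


V = H^1_0(0, 2/3) (so v(0) = v(2/3) = 0); weak form: ∫_0^2/3 u'v' dx = ∫_0^2/3 (x^2 - 3*x + 1) v dx for all v ∈ V.

Multiply both sides by a test function v and integrate from 0 to 2/3:
  ∫_0^2/3 −u''(x) v(x) dx = ∫_0^2/3 f(x) v(x) dx.
Integrate the LHS by parts once:
  ∫_0^2/3 −u'' v dx = −[u'(x) v(x)]_0^2/3 + ∫_0^2/3 u'(x) v'(x) dx.
Thus ∫_0^2/3 u'(x) v'(x) dx = ∫_0^2/3 f(x) v(x) dx + [u'(x) v(x)]_0^2/3.
Choose V so that boundary terms are either known or forced to vanish.
u is Dirichlet: u(0) = u(2/3) = 0. Let V = H^1_0(0, 2/3); then v(0) = v(2/3) = 0, and [u' v]_0^2/3 = 0.
Weak formulation: find u (satisfying any essential BC) such that ∫_0^2/3 u'(x) v'(x) dx = ∫_0^2/3 f v dx for all v ∈ V.
Substituting f(x) = x^2 - 3*x + 1, the right-hand side is ∫_0^2/3 (x^2 - 3*x + 1) v dx.
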